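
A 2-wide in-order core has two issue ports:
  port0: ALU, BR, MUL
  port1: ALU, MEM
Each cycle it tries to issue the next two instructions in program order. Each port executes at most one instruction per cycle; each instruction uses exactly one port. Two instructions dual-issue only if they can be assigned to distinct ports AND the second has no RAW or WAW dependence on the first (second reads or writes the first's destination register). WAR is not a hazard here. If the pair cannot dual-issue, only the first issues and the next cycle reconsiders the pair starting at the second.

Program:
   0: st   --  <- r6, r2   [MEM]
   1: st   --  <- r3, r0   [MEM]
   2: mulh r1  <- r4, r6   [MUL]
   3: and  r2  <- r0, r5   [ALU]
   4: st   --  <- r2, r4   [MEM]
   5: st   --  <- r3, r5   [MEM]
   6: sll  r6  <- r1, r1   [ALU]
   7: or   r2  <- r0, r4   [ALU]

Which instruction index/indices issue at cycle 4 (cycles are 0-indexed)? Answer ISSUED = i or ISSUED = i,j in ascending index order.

ISSUED = 5,6

  cy0 -> i0 (st.MEM) no-port MEM/MEM
  cy1 -> i1+i2 (st.MEM+mulh.MUL) 2-wide
  cy2 -> i3 (and.ALU) RAW r2
  cy3 -> i4 (st.MEM) no-port MEM/MEM
  cy4 -> i5+i6 (st.MEM+sll.ALU) 2-wide
  cy5 -> i7 (or.ALU) tail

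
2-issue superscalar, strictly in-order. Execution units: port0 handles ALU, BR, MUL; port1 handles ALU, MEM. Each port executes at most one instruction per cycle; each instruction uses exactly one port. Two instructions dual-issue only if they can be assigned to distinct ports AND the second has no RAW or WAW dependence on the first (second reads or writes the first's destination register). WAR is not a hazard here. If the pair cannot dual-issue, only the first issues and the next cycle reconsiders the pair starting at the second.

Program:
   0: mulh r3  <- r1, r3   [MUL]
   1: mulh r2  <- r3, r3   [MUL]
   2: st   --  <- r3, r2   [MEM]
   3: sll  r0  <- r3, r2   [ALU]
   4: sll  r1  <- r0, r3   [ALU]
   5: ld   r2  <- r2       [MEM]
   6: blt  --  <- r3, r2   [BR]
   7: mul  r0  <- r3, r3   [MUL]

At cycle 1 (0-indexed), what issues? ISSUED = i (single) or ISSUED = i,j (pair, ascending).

ISSUED = 1

c0: i0 mulh.MUL  no-port MUL/MUL
c1: i1 mulh.MUL  RAW r2
c2: i2+i3 st.MEM sll.ALU  2-wide
c3: i4+i5 sll.ALU ld.MEM  2-wide
c4: i6 blt.BR  no-port BR/MUL
c5: i7 mul.MUL  tail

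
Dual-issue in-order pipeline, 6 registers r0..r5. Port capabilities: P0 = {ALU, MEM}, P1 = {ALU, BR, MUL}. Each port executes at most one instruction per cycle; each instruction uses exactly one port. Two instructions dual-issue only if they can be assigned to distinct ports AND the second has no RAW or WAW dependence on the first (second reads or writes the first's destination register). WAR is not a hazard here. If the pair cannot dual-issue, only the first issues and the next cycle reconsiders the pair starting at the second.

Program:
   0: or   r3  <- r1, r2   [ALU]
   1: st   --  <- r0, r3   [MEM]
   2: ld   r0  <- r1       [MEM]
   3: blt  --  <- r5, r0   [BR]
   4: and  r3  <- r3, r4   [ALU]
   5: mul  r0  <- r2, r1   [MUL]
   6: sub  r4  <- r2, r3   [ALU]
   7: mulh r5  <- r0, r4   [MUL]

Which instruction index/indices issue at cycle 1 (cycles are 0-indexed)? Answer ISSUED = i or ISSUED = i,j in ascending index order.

ISSUED = 1

c0: i0 or.ALU  RAW r3
c1: i1 st.MEM  no-port MEM/MEM
c2: i2 ld.MEM  RAW r0
c3: i3,i4 blt.BR+and.ALU  2-wide
c4: i5,i6 mul.MUL+sub.ALU  2-wide
c5: i7 mulh.MUL  tail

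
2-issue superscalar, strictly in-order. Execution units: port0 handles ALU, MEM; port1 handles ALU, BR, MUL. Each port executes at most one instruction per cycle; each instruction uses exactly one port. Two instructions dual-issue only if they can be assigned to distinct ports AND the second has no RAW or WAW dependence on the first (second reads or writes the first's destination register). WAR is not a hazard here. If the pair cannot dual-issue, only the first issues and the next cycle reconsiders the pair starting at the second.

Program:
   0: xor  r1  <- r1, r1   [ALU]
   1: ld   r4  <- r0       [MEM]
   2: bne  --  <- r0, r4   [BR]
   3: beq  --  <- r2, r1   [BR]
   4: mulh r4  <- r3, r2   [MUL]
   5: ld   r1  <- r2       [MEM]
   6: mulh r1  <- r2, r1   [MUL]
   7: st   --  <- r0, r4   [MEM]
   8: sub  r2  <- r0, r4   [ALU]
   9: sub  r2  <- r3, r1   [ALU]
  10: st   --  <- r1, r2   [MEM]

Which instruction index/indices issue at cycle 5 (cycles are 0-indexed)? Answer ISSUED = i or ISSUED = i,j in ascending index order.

ISSUED = 8

  cy0 -> i0,i1 (xor ld) dual
  cy1 -> i2 (bne) no-port BR/BR
  cy2 -> i3 (beq) no-port BR/MUL
  cy3 -> i4,i5 (mulh ld) dual
  cy4 -> i6,i7 (mulh st) dual
  cy5 -> i8 (sub) WAW r2
  cy6 -> i9 (sub) RAW r2
  cy7 -> i10 (st) tail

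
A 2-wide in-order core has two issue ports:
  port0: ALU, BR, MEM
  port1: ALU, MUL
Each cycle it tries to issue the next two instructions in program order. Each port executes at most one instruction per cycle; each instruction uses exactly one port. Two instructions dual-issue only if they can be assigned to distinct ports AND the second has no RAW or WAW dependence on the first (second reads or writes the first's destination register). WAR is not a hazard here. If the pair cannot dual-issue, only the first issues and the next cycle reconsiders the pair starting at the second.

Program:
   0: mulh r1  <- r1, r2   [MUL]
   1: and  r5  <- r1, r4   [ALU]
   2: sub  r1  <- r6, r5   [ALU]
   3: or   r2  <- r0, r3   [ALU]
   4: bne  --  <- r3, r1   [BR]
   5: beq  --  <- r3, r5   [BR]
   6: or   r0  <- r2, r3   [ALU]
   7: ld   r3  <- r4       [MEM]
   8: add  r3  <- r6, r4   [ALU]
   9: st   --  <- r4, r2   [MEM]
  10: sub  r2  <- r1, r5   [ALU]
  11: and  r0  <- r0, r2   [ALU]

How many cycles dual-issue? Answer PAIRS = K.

c0: i0 mulh  RAW r1
c1: i1 and  RAW r5
c2: i2&i3 sub/or  pair
c3: i4 bne  no-port BR/BR
c4: i5&i6 beq/or  pair
c5: i7 ld  WAW r3
c6: i8&i9 add/st  pair
c7: i10 sub  RAW r2
c8: i11 and  tail

PAIRS = 3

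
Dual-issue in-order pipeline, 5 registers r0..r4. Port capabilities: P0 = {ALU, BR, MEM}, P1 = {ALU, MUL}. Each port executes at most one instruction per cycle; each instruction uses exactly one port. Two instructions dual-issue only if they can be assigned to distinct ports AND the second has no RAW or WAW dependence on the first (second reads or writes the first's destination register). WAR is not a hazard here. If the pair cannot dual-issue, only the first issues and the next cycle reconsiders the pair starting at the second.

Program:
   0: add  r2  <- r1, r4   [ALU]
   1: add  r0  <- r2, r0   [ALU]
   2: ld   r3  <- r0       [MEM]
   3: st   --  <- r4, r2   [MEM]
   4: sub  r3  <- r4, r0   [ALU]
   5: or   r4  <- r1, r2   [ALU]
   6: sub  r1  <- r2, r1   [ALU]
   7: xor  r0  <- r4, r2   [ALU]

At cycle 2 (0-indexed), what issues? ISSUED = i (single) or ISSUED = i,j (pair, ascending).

ISSUED = 2

#0 head=0: add i0 RAW r2
#1 head=1: add i1 RAW r0
#2 head=2: ld i2 no-port MEM/MEM
#3 head=3: st sub i3&i4 pair
#4 head=5: or sub i5&i6 pair
#5 head=7: xor i7 tail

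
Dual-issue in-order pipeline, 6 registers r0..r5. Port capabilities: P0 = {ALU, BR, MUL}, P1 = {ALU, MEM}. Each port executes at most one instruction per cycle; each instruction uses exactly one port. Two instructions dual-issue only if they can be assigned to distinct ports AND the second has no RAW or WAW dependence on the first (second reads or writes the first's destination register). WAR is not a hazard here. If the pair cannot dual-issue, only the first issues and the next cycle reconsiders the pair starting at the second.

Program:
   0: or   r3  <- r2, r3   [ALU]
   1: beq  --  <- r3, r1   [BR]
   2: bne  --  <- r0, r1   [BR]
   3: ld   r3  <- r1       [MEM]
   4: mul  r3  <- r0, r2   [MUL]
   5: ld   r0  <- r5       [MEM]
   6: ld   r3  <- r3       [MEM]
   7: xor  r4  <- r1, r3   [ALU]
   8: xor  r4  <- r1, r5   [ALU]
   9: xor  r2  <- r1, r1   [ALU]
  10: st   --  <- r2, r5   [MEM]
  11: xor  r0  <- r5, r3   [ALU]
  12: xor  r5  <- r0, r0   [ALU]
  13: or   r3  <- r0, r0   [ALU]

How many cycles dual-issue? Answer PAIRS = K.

t=0 i0:or.ALU ; RAW r3
t=1 i1:beq.BR ; no-port BR/BR
t=2 i2/i3:bne.BR;ld.MEM ; 2-wide
t=3 i4/i5:mul.MUL;ld.MEM ; 2-wide
t=4 i6:ld.MEM ; RAW r3
t=5 i7:xor.ALU ; WAW r4
t=6 i8/i9:xor.ALU;xor.ALU ; 2-wide
t=7 i10/i11:st.MEM;xor.ALU ; 2-wide
t=8 i12/i13:xor.ALU;or.ALU ; 2-wide

PAIRS = 5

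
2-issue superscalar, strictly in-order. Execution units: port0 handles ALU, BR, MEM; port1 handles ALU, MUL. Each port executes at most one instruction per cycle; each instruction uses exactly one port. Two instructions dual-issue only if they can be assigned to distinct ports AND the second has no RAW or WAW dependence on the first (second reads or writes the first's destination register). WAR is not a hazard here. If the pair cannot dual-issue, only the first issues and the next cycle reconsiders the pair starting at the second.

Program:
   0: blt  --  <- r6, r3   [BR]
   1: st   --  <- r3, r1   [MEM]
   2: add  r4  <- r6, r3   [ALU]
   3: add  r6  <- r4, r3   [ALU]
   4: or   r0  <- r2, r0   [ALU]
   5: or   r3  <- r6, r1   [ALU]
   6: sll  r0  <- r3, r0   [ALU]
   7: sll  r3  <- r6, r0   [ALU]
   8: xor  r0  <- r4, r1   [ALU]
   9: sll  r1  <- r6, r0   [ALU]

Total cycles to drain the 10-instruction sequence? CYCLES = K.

c0: i0 blt.BR  no-port BR/MEM
c1: i1+i2 st.MEM+add.ALU  dual
c2: i3+i4 add.ALU+or.ALU  dual
c3: i5 or.ALU  RAW r3
c4: i6 sll.ALU  RAW r0
c5: i7+i8 sll.ALU+xor.ALU  dual
c6: i9 sll.ALU  tail

CYCLES = 7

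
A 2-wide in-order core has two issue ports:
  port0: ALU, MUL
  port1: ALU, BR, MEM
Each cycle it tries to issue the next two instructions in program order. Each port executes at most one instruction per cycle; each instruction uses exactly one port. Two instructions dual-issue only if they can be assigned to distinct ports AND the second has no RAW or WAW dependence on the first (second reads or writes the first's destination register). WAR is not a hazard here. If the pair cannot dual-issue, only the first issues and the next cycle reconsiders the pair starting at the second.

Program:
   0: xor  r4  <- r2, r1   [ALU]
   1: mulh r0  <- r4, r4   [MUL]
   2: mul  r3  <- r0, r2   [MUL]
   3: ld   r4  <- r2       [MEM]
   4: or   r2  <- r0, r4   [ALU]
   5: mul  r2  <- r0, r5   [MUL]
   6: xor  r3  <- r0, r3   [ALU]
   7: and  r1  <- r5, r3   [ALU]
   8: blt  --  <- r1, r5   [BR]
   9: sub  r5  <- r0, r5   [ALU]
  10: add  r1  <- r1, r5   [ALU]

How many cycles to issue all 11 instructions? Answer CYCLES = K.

CYCLES = 8

#0 head=0: xor.ALU i0 RAW r4
#1 head=1: mulh.MUL i1 no-port MUL/MUL
#2 head=2: mul.MUL+ld.MEM i2/i3 pair
#3 head=4: or.ALU i4 WAW r2
#4 head=5: mul.MUL+xor.ALU i5/i6 pair
#5 head=7: and.ALU i7 RAW r1
#6 head=8: blt.BR+sub.ALU i8/i9 pair
#7 head=10: add.ALU i10 tail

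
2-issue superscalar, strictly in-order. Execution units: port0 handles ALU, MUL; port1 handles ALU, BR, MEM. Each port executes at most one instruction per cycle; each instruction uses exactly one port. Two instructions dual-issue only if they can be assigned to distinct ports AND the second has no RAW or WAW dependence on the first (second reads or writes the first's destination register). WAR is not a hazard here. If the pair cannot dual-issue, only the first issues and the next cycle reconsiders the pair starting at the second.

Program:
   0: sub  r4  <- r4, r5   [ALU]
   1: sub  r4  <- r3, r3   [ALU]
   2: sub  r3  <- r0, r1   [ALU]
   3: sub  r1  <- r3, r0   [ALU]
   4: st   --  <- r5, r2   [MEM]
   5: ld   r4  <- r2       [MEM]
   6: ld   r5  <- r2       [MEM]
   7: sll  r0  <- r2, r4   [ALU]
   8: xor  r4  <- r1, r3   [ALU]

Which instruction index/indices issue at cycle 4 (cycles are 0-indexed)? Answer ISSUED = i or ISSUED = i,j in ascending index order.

#0 head=0: sub i0 WAW r4
#1 head=1: sub;sub i1+i2 2-wide
#2 head=3: sub;st i3+i4 2-wide
#3 head=5: ld i5 no-port MEM/MEM
#4 head=6: ld;sll i6+i7 2-wide
#5 head=8: xor i8 tail

ISSUED = 6,7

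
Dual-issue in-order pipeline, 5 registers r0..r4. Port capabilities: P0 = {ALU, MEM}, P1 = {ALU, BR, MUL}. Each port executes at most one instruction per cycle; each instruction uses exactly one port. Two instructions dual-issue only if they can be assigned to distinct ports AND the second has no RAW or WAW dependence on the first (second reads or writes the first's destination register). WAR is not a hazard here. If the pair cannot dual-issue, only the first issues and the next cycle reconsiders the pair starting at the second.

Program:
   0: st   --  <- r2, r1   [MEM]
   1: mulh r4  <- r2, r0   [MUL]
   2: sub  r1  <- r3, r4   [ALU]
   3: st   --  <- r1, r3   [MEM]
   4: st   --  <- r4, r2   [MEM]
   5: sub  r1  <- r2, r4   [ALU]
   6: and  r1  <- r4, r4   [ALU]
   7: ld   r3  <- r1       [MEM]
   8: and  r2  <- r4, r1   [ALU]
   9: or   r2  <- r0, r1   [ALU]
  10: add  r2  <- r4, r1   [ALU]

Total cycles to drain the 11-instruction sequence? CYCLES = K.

0. st/mulh @i0&i1  | pair
1. sub @i2  | RAW r1
2. st @i3  | no-port MEM/MEM
3. st/sub @i4&i5  | pair
4. and @i6  | RAW r1
5. ld/and @i7&i8  | pair
6. or @i9  | WAW r2
7. add @i10  | tail

CYCLES = 8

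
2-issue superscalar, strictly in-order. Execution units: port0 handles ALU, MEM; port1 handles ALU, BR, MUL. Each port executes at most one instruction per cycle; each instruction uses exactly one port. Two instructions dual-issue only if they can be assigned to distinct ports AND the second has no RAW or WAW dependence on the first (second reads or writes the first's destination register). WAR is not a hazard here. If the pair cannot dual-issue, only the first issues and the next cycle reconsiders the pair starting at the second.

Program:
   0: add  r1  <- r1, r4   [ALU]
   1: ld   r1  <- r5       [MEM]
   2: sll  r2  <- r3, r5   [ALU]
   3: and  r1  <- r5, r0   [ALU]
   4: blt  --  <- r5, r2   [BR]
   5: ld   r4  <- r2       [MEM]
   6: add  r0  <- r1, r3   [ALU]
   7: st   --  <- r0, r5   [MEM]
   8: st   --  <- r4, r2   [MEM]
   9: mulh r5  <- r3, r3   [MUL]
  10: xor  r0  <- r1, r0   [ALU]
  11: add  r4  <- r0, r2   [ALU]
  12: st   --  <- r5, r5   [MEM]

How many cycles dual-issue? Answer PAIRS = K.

t=0 i0:add.ALU ; WAW r1
t=1 i1+i2:ld.MEM sll.ALU ; dual
t=2 i3+i4:and.ALU blt.BR ; dual
t=3 i5+i6:ld.MEM add.ALU ; dual
t=4 i7:st.MEM ; no-port MEM/MEM
t=5 i8+i9:st.MEM mulh.MUL ; dual
t=6 i10:xor.ALU ; RAW r0
t=7 i11+i12:add.ALU st.MEM ; dual

PAIRS = 5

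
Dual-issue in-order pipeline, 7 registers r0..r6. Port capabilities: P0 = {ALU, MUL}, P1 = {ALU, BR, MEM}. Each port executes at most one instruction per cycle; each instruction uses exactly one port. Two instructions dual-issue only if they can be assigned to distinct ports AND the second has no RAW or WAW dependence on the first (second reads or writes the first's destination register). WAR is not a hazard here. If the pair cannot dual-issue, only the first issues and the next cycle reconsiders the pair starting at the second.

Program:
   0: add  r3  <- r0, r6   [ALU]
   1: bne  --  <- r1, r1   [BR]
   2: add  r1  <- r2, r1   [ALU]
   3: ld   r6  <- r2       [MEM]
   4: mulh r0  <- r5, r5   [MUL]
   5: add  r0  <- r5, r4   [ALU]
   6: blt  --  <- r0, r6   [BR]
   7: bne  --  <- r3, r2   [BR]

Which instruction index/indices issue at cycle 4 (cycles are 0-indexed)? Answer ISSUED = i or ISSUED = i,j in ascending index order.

ISSUED = 6

c0: i0,i1 add.ALU bne.BR  pair
c1: i2,i3 add.ALU ld.MEM  pair
c2: i4 mulh.MUL  WAW r0
c3: i5 add.ALU  RAW r0
c4: i6 blt.BR  no-port BR/BR
c5: i7 bne.BR  tail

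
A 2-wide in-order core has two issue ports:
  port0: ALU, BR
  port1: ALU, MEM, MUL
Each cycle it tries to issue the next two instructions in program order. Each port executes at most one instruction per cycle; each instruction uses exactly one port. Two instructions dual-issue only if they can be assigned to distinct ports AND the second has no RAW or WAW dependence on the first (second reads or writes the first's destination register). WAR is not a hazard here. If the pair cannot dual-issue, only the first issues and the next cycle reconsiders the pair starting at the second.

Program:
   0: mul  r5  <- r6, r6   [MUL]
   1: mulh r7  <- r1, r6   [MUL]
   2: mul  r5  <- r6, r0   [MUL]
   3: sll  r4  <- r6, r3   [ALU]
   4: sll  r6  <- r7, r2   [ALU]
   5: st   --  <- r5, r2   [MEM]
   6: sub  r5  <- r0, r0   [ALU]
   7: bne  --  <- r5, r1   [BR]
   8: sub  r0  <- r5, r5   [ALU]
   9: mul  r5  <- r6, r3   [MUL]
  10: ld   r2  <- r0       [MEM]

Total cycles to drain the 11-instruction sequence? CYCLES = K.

t=0 i0:mul.MUL ; no-port MUL/MUL
t=1 i1:mulh.MUL ; no-port MUL/MUL
t=2 i2+i3:mul.MUL+sll.ALU ; 2-wide
t=3 i4+i5:sll.ALU+st.MEM ; 2-wide
t=4 i6:sub.ALU ; RAW r5
t=5 i7+i8:bne.BR+sub.ALU ; 2-wide
t=6 i9:mul.MUL ; no-port MUL/MEM
t=7 i10:ld.MEM ; tail

CYCLES = 8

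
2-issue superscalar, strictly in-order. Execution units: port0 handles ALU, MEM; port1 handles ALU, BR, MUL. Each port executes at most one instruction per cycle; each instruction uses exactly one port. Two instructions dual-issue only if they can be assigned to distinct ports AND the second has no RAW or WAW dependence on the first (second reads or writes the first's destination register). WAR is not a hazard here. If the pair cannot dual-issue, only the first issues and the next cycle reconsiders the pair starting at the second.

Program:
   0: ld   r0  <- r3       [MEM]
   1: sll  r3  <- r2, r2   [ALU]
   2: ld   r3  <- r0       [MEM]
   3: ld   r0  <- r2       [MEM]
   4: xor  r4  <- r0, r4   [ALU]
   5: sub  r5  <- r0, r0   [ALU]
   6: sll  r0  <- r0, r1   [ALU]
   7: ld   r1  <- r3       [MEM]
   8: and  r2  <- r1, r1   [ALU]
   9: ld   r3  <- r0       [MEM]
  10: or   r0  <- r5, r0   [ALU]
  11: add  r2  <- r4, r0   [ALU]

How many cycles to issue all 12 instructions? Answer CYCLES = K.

[0] i0,i1  ld.MEM/sll.ALU  -- pair
[1] i2  ld.MEM  -- no-port MEM/MEM
[2] i3  ld.MEM  -- RAW r0
[3] i4,i5  xor.ALU/sub.ALU  -- pair
[4] i6,i7  sll.ALU/ld.MEM  -- pair
[5] i8,i9  and.ALU/ld.MEM  -- pair
[6] i10  or.ALU  -- RAW r0
[7] i11  add.ALU  -- tail

CYCLES = 8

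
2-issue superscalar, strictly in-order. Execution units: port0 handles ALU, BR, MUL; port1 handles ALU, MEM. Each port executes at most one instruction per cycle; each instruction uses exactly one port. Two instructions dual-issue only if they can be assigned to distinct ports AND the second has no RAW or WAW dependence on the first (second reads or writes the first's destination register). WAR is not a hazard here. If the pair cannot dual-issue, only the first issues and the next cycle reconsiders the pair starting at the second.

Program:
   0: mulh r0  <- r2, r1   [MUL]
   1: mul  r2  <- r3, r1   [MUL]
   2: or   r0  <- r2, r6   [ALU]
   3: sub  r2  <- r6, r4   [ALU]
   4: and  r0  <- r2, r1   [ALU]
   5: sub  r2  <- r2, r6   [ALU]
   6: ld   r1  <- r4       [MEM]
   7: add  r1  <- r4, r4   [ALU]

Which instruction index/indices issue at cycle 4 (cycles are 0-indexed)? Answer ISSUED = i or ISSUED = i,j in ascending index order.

t=0 i0:mulh ; no-port MUL/MUL
t=1 i1:mul ; RAW r2
t=2 i2/i3:or+sub ; 2-wide
t=3 i4/i5:and+sub ; 2-wide
t=4 i6:ld ; WAW r1
t=5 i7:add ; tail

ISSUED = 6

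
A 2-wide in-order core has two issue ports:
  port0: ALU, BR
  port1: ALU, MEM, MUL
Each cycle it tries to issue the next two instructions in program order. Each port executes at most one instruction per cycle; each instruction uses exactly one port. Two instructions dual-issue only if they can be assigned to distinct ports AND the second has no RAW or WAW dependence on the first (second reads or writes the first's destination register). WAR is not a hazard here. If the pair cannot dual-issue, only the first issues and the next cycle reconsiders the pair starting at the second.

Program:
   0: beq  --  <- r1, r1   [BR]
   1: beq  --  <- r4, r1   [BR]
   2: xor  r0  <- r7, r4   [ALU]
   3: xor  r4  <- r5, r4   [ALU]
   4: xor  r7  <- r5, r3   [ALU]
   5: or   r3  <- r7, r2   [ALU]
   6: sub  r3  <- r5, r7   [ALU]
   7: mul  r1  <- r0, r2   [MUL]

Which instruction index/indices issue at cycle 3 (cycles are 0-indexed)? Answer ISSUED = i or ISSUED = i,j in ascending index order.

#0 head=0: beq.BR i0 no-port BR/BR
#1 head=1: beq.BR;xor.ALU i1/i2 pair
#2 head=3: xor.ALU;xor.ALU i3/i4 pair
#3 head=5: or.ALU i5 WAW r3
#4 head=6: sub.ALU;mul.MUL i6/i7 pair

ISSUED = 5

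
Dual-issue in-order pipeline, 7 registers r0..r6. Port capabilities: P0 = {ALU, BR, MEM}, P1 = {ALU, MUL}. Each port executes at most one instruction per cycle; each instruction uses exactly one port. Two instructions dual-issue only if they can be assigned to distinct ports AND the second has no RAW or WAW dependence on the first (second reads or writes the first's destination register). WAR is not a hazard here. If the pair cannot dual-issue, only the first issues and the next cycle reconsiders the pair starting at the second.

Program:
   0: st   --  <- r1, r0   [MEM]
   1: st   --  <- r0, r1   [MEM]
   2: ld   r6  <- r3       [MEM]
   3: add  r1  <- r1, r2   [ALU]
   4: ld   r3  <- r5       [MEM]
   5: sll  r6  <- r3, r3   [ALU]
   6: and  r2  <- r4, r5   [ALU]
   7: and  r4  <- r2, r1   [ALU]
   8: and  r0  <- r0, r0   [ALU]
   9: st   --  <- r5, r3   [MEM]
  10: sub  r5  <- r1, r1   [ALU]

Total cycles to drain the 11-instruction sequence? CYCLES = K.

CYCLES = 7

0. st.MEM @i0  | no-port MEM/MEM
1. st.MEM @i1  | no-port MEM/MEM
2. ld.MEM add.ALU @i2&i3  | pair
3. ld.MEM @i4  | RAW r3
4. sll.ALU and.ALU @i5&i6  | pair
5. and.ALU and.ALU @i7&i8  | pair
6. st.MEM sub.ALU @i9&i10  | pair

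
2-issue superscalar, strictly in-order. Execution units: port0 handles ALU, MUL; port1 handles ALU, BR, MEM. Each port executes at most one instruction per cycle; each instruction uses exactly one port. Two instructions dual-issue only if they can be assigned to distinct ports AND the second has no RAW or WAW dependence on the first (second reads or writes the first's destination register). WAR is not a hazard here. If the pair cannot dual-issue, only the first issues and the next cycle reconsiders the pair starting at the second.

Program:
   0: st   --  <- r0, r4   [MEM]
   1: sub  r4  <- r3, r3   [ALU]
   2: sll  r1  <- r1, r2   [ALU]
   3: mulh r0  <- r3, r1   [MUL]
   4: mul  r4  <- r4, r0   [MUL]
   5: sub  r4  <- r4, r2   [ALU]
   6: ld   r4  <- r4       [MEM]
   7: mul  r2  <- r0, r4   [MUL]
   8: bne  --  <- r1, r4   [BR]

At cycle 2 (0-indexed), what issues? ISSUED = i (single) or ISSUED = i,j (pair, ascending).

  cy0 -> i0/i1 (st.MEM sub.ALU) 2-wide
  cy1 -> i2 (sll.ALU) RAW r1
  cy2 -> i3 (mulh.MUL) no-port MUL/MUL
  cy3 -> i4 (mul.MUL) RAW+WAW r4
  cy4 -> i5 (sub.ALU) RAW+WAW r4
  cy5 -> i6 (ld.MEM) RAW r4
  cy6 -> i7/i8 (mul.MUL bne.BR) 2-wide

ISSUED = 3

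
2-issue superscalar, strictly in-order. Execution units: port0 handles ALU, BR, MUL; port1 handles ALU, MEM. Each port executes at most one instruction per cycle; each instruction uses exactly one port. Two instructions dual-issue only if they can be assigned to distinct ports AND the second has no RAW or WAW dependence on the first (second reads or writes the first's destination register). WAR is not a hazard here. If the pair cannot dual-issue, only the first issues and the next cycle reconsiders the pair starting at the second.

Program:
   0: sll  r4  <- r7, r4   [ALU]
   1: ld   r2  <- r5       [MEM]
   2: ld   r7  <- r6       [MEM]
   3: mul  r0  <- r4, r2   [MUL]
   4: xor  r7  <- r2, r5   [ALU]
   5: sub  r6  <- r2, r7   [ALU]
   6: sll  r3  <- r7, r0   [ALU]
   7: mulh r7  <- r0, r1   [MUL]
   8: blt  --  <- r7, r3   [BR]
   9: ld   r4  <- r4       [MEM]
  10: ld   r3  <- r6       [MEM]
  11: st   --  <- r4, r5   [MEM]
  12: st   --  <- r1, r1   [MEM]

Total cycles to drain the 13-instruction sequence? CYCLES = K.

CYCLES = 9

t=0 i0/i1:sll+ld ; 2-wide
t=1 i2/i3:ld+mul ; 2-wide
t=2 i4:xor ; RAW r7
t=3 i5/i6:sub+sll ; 2-wide
t=4 i7:mulh ; no-port MUL/BR
t=5 i8/i9:blt+ld ; 2-wide
t=6 i10:ld ; no-port MEM/MEM
t=7 i11:st ; no-port MEM/MEM
t=8 i12:st ; tail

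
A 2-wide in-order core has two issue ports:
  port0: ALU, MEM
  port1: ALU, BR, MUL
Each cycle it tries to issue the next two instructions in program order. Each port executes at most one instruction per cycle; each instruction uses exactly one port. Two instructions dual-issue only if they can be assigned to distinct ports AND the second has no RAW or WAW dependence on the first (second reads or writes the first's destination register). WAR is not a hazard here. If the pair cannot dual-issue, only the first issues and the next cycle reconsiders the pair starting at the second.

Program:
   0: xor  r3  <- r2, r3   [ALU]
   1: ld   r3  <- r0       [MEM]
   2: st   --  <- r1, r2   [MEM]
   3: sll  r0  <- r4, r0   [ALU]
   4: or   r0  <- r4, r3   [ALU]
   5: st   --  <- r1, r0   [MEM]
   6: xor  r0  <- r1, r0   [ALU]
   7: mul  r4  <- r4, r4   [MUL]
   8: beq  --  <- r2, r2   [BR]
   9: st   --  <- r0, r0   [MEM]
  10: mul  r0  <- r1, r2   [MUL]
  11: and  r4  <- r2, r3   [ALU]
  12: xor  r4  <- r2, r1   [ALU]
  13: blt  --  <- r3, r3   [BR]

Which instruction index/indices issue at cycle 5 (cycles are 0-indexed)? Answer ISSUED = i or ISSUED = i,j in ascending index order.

ISSUED = 7

  cy0 -> i0 (xor.ALU) WAW r3
  cy1 -> i1 (ld.MEM) no-port MEM/MEM
  cy2 -> i2&i3 (st.MEM sll.ALU) dual
  cy3 -> i4 (or.ALU) RAW r0
  cy4 -> i5&i6 (st.MEM xor.ALU) dual
  cy5 -> i7 (mul.MUL) no-port MUL/BR
  cy6 -> i8&i9 (beq.BR st.MEM) dual
  cy7 -> i10&i11 (mul.MUL and.ALU) dual
  cy8 -> i12&i13 (xor.ALU blt.BR) dual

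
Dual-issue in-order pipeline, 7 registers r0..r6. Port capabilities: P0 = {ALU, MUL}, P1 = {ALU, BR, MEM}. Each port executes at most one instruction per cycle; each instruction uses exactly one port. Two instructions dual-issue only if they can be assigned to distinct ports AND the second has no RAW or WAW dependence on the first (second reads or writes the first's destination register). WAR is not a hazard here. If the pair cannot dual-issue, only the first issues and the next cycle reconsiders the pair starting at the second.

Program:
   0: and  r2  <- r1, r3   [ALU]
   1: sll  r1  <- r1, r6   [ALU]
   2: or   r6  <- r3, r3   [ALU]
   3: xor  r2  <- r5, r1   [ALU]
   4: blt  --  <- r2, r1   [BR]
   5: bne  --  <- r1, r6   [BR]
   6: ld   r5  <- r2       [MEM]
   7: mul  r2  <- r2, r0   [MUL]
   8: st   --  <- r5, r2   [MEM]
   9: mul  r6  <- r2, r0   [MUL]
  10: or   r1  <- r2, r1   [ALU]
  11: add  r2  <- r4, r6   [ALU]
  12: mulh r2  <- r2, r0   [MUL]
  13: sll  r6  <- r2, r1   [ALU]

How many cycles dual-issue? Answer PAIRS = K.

PAIRS = 5

#0 head=0: and/sll i0+i1 dual
#1 head=2: or/xor i2+i3 dual
#2 head=4: blt i4 no-port BR/BR
#3 head=5: bne i5 no-port BR/MEM
#4 head=6: ld/mul i6+i7 dual
#5 head=8: st/mul i8+i9 dual
#6 head=10: or/add i10+i11 dual
#7 head=12: mulh i12 RAW r2
#8 head=13: sll i13 tail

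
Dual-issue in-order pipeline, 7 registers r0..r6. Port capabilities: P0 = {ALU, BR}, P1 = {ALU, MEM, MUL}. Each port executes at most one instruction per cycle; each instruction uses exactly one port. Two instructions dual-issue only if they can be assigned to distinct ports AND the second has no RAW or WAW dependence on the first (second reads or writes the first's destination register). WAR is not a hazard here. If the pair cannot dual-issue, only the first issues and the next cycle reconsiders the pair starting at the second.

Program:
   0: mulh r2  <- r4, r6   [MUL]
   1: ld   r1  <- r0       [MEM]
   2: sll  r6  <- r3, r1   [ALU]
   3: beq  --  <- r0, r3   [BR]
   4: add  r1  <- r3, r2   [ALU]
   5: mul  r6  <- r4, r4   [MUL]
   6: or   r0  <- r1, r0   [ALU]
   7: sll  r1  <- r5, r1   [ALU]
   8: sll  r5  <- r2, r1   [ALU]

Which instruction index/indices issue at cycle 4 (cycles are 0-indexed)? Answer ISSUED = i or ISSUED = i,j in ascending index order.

[0] i0  mulh  -- no-port MUL/MEM
[1] i1  ld  -- RAW r1
[2] i2&i3  sll/beq  -- 2-wide
[3] i4&i5  add/mul  -- 2-wide
[4] i6&i7  or/sll  -- 2-wide
[5] i8  sll  -- tail

ISSUED = 6,7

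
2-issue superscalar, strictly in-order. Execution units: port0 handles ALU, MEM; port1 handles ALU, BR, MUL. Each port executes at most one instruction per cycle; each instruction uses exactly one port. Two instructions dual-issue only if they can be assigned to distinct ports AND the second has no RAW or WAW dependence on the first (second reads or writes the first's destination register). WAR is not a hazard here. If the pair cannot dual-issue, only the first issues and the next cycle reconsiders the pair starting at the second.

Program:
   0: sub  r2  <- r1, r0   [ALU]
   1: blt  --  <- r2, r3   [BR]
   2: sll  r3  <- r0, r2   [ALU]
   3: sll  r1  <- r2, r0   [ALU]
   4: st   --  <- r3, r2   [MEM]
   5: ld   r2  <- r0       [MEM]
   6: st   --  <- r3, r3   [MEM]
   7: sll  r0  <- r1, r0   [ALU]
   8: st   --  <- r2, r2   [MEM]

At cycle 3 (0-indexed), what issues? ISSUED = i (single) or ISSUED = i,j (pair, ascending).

ISSUED = 5

  cy0 -> i0 (sub.ALU) RAW r2
  cy1 -> i1/i2 (blt.BR sll.ALU) pair
  cy2 -> i3/i4 (sll.ALU st.MEM) pair
  cy3 -> i5 (ld.MEM) no-port MEM/MEM
  cy4 -> i6/i7 (st.MEM sll.ALU) pair
  cy5 -> i8 (st.MEM) tail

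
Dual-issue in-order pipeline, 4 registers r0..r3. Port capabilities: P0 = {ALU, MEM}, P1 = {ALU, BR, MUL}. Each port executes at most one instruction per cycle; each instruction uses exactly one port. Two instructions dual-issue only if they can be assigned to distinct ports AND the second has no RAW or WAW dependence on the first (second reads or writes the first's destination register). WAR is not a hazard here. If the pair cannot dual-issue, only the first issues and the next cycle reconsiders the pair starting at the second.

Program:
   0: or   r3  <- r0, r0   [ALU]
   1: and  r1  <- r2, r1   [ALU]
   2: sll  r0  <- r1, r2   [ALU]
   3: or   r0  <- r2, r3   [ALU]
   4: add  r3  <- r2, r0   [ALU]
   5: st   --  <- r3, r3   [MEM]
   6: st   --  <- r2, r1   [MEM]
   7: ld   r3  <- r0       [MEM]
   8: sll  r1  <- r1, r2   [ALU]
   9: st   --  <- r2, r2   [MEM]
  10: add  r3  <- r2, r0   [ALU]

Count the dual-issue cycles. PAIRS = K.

#0 head=0: or.ALU and.ALU i0&i1 dual
#1 head=2: sll.ALU i2 WAW r0
#2 head=3: or.ALU i3 RAW r0
#3 head=4: add.ALU i4 RAW r3
#4 head=5: st.MEM i5 no-port MEM/MEM
#5 head=6: st.MEM i6 no-port MEM/MEM
#6 head=7: ld.MEM sll.ALU i7&i8 dual
#7 head=9: st.MEM add.ALU i9&i10 dual

PAIRS = 3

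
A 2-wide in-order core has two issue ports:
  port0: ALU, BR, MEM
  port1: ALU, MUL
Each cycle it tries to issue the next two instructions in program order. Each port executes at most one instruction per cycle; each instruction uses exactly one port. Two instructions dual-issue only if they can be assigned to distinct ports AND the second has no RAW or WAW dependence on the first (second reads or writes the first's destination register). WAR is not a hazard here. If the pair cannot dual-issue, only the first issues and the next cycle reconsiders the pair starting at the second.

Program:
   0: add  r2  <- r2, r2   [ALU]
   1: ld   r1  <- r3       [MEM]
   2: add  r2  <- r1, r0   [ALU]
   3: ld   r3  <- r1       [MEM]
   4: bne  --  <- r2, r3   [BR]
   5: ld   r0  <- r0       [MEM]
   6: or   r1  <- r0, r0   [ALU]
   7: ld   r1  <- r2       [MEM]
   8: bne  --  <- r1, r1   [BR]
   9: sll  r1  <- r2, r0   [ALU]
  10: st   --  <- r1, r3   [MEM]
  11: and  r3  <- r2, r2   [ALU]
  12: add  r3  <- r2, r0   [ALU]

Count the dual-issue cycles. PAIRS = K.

PAIRS = 4

0. add;ld @i0/i1  | 2-wide
1. add;ld @i2/i3  | 2-wide
2. bne @i4  | no-port BR/MEM
3. ld @i5  | RAW r0
4. or @i6  | WAW r1
5. ld @i7  | no-port MEM/BR
6. bne;sll @i8/i9  | 2-wide
7. st;and @i10/i11  | 2-wide
8. add @i12  | tail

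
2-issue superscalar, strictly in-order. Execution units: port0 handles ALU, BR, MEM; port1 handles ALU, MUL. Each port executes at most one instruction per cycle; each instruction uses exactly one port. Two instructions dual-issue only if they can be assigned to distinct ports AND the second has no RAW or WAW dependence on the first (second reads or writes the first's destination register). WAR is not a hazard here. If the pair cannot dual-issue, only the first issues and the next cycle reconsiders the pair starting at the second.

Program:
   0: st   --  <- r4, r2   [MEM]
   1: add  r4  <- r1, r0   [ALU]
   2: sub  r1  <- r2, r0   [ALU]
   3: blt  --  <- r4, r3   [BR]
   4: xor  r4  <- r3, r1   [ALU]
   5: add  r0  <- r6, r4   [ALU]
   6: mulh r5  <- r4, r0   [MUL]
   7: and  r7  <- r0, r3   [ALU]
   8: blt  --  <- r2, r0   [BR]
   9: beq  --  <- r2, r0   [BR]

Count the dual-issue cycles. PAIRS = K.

PAIRS = 3

c0: i0+i1 st.MEM/add.ALU  pair
c1: i2+i3 sub.ALU/blt.BR  pair
c2: i4 xor.ALU  RAW r4
c3: i5 add.ALU  RAW r0
c4: i6+i7 mulh.MUL/and.ALU  pair
c5: i8 blt.BR  no-port BR/BR
c6: i9 beq.BR  tail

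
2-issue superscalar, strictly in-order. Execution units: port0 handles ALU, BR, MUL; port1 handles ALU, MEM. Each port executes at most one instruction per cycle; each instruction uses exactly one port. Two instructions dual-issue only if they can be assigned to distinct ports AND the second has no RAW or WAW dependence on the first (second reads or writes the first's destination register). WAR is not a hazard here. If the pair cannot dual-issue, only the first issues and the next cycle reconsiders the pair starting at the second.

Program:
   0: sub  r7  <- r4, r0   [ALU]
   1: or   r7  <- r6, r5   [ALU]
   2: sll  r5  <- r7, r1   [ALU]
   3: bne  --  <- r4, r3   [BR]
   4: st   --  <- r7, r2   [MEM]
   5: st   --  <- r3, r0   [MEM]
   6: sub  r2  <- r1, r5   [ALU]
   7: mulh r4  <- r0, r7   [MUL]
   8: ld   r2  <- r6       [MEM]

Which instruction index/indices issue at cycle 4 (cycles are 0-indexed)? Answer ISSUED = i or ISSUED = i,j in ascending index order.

ISSUED = 5,6

  cy0 -> i0 (sub) WAW r7
  cy1 -> i1 (or) RAW r7
  cy2 -> i2/i3 (sll;bne) pair
  cy3 -> i4 (st) no-port MEM/MEM
  cy4 -> i5/i6 (st;sub) pair
  cy5 -> i7/i8 (mulh;ld) pair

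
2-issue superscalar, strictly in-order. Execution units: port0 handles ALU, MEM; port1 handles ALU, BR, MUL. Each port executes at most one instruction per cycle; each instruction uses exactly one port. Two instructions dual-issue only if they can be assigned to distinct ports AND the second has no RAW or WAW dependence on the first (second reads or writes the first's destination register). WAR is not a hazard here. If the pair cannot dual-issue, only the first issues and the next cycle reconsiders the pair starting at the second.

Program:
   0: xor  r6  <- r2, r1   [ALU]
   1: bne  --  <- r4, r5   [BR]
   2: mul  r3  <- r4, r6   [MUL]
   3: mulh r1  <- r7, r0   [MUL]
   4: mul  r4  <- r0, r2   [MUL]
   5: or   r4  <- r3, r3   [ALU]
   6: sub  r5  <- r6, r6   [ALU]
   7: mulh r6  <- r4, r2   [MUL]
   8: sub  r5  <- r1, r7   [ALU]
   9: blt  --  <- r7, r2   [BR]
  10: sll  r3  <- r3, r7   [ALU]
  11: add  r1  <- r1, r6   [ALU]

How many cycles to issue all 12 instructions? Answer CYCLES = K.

c0: i0,i1 xor.ALU+bne.BR  2-wide
c1: i2 mul.MUL  no-port MUL/MUL
c2: i3 mulh.MUL  no-port MUL/MUL
c3: i4 mul.MUL  WAW r4
c4: i5,i6 or.ALU+sub.ALU  2-wide
c5: i7,i8 mulh.MUL+sub.ALU  2-wide
c6: i9,i10 blt.BR+sll.ALU  2-wide
c7: i11 add.ALU  tail

CYCLES = 8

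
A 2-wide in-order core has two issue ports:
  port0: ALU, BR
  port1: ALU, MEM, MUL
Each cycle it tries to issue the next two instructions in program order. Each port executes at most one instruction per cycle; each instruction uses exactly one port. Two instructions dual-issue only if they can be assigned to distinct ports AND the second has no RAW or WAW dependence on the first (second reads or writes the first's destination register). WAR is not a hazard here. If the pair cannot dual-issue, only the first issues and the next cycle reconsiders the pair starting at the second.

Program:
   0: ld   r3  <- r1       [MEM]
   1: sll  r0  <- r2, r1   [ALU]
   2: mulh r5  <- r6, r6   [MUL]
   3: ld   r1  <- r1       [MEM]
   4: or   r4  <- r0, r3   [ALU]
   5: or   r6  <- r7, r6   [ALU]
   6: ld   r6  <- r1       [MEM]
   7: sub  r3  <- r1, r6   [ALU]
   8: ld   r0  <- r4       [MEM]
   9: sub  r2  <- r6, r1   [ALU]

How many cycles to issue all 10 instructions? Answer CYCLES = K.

CYCLES = 7

  cy0 -> i0/i1 (ld;sll) dual
  cy1 -> i2 (mulh) no-port MUL/MEM
  cy2 -> i3/i4 (ld;or) dual
  cy3 -> i5 (or) WAW r6
  cy4 -> i6 (ld) RAW r6
  cy5 -> i7/i8 (sub;ld) dual
  cy6 -> i9 (sub) tail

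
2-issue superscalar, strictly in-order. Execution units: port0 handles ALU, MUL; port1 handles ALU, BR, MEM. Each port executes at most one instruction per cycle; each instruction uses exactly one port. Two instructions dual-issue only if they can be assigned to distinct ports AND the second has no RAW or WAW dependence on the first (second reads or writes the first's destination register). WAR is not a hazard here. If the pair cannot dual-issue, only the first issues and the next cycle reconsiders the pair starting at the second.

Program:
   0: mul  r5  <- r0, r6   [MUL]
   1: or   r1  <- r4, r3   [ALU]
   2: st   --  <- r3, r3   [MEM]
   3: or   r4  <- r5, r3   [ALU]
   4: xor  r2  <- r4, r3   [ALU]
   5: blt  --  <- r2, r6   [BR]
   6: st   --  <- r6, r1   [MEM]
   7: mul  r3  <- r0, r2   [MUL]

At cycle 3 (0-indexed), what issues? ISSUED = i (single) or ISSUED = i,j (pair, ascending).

[0] i0,i1  mul.MUL or.ALU  -- pair
[1] i2,i3  st.MEM or.ALU  -- pair
[2] i4  xor.ALU  -- RAW r2
[3] i5  blt.BR  -- no-port BR/MEM
[4] i6,i7  st.MEM mul.MUL  -- pair

ISSUED = 5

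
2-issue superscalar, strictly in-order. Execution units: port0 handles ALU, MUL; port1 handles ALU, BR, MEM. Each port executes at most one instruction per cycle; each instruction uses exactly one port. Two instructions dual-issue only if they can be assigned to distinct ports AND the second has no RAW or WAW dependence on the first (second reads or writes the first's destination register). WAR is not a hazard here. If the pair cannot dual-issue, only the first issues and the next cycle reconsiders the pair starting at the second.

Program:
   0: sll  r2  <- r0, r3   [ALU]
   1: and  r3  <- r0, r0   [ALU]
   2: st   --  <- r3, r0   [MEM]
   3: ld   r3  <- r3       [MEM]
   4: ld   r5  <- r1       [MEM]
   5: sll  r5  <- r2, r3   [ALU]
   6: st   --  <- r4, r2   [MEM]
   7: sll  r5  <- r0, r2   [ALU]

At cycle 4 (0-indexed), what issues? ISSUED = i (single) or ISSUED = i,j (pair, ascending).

ISSUED = 5,6

  cy0 -> i0/i1 (sll and) pair
  cy1 -> i2 (st) no-port MEM/MEM
  cy2 -> i3 (ld) no-port MEM/MEM
  cy3 -> i4 (ld) WAW r5
  cy4 -> i5/i6 (sll st) pair
  cy5 -> i7 (sll) tail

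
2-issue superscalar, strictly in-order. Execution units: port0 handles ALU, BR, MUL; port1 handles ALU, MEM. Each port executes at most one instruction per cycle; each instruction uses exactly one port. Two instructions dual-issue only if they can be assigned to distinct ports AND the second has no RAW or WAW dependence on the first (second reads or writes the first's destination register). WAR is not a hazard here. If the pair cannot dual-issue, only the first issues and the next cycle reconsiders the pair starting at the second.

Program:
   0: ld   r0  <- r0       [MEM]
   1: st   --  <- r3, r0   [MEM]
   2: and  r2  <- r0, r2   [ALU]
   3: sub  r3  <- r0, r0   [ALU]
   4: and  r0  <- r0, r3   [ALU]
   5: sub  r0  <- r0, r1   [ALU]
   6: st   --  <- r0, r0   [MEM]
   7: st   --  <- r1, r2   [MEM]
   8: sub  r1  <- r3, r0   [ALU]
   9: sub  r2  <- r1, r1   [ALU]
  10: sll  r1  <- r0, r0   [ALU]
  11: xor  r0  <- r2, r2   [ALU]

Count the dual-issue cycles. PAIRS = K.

PAIRS = 3

0. ld @i0  | no-port MEM/MEM
1. st;and @i1,i2  | dual
2. sub @i3  | RAW r3
3. and @i4  | RAW+WAW r0
4. sub @i5  | RAW r0
5. st @i6  | no-port MEM/MEM
6. st;sub @i7,i8  | dual
7. sub;sll @i9,i10  | dual
8. xor @i11  | tail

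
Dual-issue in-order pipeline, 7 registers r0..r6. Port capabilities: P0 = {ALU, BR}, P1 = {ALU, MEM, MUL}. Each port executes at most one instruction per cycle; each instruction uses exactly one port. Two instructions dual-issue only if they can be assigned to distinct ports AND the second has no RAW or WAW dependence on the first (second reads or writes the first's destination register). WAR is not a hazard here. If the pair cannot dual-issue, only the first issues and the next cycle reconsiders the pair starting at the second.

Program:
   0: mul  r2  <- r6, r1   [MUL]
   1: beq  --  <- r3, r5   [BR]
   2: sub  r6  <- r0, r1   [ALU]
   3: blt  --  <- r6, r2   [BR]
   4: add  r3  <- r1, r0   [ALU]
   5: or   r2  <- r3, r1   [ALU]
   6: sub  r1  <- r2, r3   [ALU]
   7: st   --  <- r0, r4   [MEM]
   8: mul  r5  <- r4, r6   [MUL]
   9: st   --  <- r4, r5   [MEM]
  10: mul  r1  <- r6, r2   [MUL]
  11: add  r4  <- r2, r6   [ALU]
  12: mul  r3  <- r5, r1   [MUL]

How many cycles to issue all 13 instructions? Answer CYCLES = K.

  cy0 -> i0&i1 (mul.MUL+beq.BR) dual
  cy1 -> i2 (sub.ALU) RAW r6
  cy2 -> i3&i4 (blt.BR+add.ALU) dual
  cy3 -> i5 (or.ALU) RAW r2
  cy4 -> i6&i7 (sub.ALU+st.MEM) dual
  cy5 -> i8 (mul.MUL) no-port MUL/MEM
  cy6 -> i9 (st.MEM) no-port MEM/MUL
  cy7 -> i10&i11 (mul.MUL+add.ALU) dual
  cy8 -> i12 (mul.MUL) tail

CYCLES = 9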